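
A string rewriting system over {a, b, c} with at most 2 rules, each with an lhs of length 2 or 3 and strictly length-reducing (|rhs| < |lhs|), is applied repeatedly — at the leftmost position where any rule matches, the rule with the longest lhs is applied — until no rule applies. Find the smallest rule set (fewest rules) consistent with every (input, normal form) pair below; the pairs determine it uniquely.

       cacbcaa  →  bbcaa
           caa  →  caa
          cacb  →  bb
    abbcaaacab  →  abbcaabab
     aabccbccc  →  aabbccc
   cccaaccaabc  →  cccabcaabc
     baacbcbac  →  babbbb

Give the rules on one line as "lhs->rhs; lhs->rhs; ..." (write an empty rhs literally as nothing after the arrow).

ac->b; cb->b

  | cacbcaa => cbbcaa => bbcaa
  | caa
  | cacb => cbb => bb
  | abbcaaacab => abbcaabab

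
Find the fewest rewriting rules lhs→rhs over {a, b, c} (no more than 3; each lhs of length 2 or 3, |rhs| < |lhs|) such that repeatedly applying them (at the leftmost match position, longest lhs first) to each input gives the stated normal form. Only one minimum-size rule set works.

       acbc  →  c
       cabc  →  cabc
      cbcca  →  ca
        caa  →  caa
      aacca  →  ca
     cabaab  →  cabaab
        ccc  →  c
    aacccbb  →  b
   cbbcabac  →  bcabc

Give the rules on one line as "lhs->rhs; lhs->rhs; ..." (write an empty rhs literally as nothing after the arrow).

  | acbc => cbc => c
  | cabc
  | cbcca => cca => ca
  | caa

ac->c; cb->; cc->c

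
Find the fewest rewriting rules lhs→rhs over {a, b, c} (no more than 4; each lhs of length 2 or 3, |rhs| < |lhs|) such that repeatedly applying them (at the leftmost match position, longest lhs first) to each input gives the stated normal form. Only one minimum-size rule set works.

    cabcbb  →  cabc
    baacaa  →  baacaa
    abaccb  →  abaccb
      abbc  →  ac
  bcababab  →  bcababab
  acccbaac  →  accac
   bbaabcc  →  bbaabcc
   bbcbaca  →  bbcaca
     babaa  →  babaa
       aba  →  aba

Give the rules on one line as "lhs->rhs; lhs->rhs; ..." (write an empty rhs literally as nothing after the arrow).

abb->a; bcb->bc; cba->

  | cabcbb => cabcb => cabc
  | baacaa
  | abaccb
  | abbc => ac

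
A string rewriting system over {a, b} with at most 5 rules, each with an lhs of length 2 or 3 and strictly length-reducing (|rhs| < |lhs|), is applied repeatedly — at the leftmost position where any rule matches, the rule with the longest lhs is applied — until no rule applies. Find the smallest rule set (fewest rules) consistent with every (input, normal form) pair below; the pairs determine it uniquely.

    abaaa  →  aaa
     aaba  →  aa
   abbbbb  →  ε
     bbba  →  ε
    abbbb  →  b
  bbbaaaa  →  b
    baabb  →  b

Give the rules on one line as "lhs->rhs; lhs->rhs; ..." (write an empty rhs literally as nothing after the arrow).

  | abaaa => aaa
  | aaba => aa
  | abbbbb => bbbb => bb => ε
  | bbba => ba => ε

ab->; ba->; baa->b; bb->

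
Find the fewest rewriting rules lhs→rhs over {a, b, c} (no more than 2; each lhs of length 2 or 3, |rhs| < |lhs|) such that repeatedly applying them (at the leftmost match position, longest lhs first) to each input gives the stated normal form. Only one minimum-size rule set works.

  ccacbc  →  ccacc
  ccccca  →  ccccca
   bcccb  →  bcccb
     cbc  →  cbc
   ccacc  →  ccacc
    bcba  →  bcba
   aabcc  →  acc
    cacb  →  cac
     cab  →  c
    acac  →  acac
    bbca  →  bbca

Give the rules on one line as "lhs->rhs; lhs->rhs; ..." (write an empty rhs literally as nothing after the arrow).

  | ccacbc => ccacc
  | ccccca
  | bcccb
  | cbc

ab->; acb->ac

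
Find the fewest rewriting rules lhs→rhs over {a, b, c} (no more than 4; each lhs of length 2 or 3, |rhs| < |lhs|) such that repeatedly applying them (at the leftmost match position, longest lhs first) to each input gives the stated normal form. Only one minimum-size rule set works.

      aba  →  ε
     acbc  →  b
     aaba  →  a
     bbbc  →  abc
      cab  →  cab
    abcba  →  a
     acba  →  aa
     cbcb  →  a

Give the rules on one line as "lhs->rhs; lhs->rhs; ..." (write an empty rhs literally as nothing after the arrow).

aba->; ac->b; bb->a; cb->a

  | aba => ε
  | acbc => bbc => ac => b
  | aaba => a
  | bbbc => abc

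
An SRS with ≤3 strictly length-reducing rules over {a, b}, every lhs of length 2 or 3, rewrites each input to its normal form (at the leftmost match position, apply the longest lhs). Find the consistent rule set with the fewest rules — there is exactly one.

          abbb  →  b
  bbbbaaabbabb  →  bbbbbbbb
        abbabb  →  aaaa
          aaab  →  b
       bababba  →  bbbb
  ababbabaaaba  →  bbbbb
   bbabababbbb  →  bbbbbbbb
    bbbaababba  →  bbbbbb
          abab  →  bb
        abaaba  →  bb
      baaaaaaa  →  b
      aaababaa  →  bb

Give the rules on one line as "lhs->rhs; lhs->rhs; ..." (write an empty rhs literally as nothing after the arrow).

ab->b; abb->aa; ba->b

  | abbb => aab => ab => b
  | bbbbaaabbabb => bbbbaabbabb => bbbbabbabb => bbbbbbabb => bbbbbbbb
  | abbabb => aaabb => aaaa
  | aaab => aab => ab => b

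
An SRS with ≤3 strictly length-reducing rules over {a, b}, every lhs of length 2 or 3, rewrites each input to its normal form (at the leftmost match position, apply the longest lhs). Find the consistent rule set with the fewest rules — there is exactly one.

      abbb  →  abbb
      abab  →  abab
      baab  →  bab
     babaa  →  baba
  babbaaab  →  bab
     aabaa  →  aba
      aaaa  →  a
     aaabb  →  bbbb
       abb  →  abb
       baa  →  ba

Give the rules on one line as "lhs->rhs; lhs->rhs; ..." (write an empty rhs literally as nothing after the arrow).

  | abbb
  | abab
  | baab => bab
  | babaa => baba

aa->a; aaa->bb; bba->a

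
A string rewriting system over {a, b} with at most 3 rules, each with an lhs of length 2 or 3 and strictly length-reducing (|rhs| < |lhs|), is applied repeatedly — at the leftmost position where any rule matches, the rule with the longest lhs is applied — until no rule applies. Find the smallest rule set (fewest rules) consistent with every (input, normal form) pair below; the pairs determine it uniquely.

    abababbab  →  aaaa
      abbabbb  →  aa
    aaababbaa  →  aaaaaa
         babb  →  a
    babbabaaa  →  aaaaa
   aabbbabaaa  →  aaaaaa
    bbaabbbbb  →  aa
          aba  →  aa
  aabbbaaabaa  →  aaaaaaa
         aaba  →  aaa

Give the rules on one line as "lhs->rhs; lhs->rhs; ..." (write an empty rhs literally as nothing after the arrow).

ab->a; ba->a

  | abababbab => aababbab => aaabbab => aaabab => aaaab => aaaa
  | abbabbb => ababbb => aabbb => aabb => aab => aa
  | aaababbaa => aaaabbaa => aaaabaa => aaaaaa
  | babb => abb => ab => a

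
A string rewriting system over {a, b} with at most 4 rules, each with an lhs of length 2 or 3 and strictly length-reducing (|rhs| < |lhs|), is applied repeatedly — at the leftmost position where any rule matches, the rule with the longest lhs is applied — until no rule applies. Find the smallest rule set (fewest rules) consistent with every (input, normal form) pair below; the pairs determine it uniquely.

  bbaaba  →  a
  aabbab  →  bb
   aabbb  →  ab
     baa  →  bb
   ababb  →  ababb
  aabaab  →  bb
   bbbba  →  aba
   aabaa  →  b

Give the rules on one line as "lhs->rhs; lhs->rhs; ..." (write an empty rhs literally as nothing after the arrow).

aa->b; bba->a; bbb->a

  | bbaaba => aaba => bba => a
  | aabbab => bbbab => aab => bb
  | aabbb => bbbb => ab
  | baa => bb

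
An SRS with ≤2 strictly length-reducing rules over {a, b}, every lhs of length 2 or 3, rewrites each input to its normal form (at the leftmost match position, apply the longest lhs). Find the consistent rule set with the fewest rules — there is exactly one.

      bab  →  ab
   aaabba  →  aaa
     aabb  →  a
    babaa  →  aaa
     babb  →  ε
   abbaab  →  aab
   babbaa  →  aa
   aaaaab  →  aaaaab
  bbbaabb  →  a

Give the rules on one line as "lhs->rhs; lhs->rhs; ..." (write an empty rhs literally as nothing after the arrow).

abb->; ba->a

  | bab => ab
  | aaabba => aaa
  | aabb => a
  | babaa => abaa => aaa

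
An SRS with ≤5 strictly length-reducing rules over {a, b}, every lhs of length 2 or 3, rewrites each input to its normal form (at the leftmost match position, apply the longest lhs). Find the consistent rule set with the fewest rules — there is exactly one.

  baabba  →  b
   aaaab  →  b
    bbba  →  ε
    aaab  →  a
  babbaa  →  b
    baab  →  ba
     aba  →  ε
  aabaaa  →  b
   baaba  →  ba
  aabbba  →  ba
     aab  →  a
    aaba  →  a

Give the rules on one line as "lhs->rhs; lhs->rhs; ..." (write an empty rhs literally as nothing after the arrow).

  | baabba => baba => b
  | aaaab => bab => b
  | bbba => aba => ε
  | aaab => bb => a

aaa->b; ab->; aba->; bb->a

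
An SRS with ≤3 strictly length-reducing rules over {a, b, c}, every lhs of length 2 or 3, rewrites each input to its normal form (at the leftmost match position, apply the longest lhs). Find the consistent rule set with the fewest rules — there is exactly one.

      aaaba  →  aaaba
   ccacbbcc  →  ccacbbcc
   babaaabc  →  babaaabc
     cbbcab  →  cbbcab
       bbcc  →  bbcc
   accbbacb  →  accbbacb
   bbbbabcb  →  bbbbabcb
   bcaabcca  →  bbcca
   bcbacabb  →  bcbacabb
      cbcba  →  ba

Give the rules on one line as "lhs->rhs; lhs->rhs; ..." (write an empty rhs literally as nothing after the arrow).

caa->; cbc->

  | aaaba
  | ccacbbcc
  | babaaabc
  | cbbcab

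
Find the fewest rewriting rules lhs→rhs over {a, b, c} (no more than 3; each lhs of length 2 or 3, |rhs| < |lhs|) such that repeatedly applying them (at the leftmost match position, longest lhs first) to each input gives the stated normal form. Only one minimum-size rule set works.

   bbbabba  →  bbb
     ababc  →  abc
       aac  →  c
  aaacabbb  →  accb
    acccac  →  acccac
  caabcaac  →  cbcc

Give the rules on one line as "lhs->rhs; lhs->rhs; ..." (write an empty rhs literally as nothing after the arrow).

  | bbbabba => bbbba => bbb
  | ababc => abc
  | aac => c
  | aaacabbb => acabbb => accb

aa->; abb->c; ba->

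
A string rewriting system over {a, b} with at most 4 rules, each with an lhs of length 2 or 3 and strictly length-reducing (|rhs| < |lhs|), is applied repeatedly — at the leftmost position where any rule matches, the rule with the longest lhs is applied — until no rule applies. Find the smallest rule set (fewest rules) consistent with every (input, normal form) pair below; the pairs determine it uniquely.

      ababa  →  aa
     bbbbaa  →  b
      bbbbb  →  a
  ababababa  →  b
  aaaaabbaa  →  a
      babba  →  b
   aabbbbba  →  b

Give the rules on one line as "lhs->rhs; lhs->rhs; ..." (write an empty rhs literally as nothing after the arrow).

ab->; aba->b; ba->b; bb->a

  | ababa => bba => aa
  | bbbbaa => abbaa => baa => ba => b
  | bbbbb => abbb => bb => a
  | ababababa => bbababa => aababa => abba => ba => b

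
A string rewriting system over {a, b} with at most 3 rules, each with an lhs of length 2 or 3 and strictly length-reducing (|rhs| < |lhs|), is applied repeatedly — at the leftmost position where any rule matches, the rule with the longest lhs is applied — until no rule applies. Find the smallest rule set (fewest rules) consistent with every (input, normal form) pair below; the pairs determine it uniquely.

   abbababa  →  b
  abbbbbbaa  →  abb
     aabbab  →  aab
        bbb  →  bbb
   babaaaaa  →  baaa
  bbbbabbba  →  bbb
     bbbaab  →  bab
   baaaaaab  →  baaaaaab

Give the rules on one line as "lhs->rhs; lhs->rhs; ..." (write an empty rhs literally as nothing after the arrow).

aba->bb; bba->

  | abbababa => ababa => bbba => b
  | abbbbbbaa => abbbba => abb
  | aabbab => aab
  | bbb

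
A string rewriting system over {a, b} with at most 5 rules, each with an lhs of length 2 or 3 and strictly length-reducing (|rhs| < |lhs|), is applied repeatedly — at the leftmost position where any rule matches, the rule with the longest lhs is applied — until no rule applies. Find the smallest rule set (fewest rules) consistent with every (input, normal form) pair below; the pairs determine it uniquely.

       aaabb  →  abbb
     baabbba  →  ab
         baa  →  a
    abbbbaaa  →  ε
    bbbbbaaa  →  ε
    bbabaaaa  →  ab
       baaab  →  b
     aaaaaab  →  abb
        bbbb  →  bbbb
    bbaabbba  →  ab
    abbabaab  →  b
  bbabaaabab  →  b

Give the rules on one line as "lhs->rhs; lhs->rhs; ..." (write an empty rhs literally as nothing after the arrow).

  | aaabb => abbb
  | baabbba => abbba => ab
  | baa => a
  | abbbbaaa => abbaa => aa => ε

aa->; aaa->ab; ba->; bba->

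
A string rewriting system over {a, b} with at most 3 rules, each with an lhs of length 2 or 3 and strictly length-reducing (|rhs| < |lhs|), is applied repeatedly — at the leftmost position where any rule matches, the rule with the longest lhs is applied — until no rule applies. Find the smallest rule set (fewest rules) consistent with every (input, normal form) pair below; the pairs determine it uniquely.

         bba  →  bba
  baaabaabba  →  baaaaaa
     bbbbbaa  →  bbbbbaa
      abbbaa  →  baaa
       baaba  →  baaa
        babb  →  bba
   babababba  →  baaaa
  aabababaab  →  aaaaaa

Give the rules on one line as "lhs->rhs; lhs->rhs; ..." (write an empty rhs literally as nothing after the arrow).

  | bba
  | baaabaabba => baaaaabba => baaaabaa => baaaaaa
  | bbbbbaa
  | abbbaa => babaa => baaa

ab->a; abb->ba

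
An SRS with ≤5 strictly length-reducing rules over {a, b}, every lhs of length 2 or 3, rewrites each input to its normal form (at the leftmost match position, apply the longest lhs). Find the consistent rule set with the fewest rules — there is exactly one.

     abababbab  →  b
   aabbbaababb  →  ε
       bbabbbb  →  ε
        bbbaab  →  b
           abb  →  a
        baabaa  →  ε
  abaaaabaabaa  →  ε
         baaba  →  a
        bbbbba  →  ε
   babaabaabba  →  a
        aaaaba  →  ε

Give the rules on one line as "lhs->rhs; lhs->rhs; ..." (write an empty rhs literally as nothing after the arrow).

aa->; ba->; bb->; bbb->ab

  | abababbab => ababbab => abbab => aab => b
  | aabbbaababb => bbbaababb => abaababb => aababb => babb => bb => ε
  | bbabbbb => abbbb => aabb => bb => ε
  | bbbaab => abaab => aab => b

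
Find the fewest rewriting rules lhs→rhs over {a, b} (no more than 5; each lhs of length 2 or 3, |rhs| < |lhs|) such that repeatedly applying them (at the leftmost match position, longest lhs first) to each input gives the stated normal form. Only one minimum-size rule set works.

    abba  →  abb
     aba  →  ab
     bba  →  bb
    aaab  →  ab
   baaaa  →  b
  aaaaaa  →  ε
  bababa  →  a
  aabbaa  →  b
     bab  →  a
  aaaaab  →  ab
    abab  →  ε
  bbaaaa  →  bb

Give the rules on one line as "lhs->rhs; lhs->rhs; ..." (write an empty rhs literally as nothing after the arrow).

  | abba => abb
  | aba => ab
  | bba => bb
  | aaab => ab

aa->; aab->; ba->b; bab->a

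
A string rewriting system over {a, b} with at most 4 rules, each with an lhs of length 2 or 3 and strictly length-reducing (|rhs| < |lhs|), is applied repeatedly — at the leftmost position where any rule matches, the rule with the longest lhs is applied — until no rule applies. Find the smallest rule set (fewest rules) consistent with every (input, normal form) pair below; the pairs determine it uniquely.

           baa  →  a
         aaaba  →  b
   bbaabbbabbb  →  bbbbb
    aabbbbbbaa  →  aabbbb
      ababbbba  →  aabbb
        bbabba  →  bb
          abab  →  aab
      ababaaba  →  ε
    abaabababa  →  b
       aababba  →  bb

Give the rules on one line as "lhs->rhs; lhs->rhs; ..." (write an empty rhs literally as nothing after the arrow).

  | baa => a
  | aaaba => bba => b
  | bbaabbbabbb => babbbabbb => bbbabbb => bbbbb
  | aabbbbbbaa => aabbbbba => aabbbb

aaa->b; aba->aa; ba->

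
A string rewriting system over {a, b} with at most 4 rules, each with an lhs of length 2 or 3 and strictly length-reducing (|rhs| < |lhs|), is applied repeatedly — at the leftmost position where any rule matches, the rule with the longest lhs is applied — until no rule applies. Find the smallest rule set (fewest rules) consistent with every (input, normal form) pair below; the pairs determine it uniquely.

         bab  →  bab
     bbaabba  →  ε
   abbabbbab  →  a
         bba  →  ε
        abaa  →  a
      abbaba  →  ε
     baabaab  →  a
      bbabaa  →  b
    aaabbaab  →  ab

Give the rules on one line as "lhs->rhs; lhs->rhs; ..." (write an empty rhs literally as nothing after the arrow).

aa->; aaa->b; aba->; bb->a

  | bab
  | bbaabba => aaabba => bbba => aba => ε
  | abbabbbab => aaabbbab => bbbbab => abbab => aaab => bb => a
  | bba => aa => ε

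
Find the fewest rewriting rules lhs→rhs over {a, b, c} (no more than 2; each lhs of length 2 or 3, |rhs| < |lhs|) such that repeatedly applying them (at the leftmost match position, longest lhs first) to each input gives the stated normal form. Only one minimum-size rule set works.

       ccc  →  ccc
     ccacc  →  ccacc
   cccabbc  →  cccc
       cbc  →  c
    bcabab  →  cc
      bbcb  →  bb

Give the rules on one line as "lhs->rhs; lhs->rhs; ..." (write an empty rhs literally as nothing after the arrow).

  | ccc
  | ccacc
  | cccabbc => ccccbc => cccc
  | cbc => c

ab->c; bc->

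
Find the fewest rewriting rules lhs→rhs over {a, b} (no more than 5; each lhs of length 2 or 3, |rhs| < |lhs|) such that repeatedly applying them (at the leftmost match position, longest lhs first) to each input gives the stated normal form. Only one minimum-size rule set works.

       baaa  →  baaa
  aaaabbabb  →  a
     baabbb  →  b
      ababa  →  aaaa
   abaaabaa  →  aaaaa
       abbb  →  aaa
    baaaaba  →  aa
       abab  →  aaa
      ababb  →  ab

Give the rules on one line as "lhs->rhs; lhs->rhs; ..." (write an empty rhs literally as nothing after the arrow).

  | baaa
  | aaaabbabb => aabbabb => bbabb => aabb => bb => a
  | baabbb => bbbb => aab => b
  | ababa => aaaa

aab->b; bab->aa; bb->a; bbb->aa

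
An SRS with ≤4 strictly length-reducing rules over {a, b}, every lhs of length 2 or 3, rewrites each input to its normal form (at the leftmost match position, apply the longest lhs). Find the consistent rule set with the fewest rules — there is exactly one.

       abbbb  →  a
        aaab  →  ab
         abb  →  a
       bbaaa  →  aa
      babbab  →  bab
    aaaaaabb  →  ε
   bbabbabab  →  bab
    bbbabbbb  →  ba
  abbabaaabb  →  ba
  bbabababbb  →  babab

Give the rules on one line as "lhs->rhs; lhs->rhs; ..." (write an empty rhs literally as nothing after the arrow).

  | abbbb => abb => a
  | aaab => ab
  | abb => a
  | bbaaa => aa

aab->b; baa->ab; bb->; bba->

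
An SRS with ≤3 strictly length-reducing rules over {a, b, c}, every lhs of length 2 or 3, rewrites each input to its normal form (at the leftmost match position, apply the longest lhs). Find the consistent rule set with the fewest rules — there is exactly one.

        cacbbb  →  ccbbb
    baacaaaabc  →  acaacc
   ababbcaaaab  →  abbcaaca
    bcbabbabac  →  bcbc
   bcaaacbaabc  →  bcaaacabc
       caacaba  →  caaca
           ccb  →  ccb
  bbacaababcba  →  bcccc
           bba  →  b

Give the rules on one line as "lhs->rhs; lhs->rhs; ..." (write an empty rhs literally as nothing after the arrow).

  | cacbbb => ccbbb
  | baacaaaabc => acaaaabc => acaacac => acaacc
  | ababbcaaaab => abbcaaaab => abbcaaca
  | bcbabbabac => bcbbabac => bcbbac => bcbc

aab->ca; ba->; cac->cc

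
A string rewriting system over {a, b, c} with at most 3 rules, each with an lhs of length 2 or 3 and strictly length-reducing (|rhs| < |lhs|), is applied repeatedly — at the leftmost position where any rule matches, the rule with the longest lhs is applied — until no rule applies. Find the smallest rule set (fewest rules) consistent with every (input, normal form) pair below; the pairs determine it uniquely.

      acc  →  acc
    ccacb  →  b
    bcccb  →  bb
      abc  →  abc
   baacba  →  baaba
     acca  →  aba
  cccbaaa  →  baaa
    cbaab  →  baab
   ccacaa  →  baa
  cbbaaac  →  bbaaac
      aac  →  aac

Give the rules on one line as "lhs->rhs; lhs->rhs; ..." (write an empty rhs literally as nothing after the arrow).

bac->cc; cb->b; cca->ba

  | acc
  | ccacb => bacb => ccb => cb => b
  | bcccb => bccb => bcb => bb
  | abc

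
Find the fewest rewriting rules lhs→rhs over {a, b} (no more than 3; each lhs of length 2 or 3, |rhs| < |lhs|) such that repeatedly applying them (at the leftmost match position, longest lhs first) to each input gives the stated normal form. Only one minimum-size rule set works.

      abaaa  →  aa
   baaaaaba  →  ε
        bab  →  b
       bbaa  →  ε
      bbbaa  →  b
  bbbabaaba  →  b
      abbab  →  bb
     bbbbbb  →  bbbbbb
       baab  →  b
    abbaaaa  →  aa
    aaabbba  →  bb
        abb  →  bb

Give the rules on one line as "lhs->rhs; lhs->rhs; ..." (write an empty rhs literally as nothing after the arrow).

  | abaaa => baaa => aa
  | baaaaaba => aaaaba => aaaba => aaba => aba => ba => ε
  | bab => b
  | bbaa => ba => ε

ab->b; ba->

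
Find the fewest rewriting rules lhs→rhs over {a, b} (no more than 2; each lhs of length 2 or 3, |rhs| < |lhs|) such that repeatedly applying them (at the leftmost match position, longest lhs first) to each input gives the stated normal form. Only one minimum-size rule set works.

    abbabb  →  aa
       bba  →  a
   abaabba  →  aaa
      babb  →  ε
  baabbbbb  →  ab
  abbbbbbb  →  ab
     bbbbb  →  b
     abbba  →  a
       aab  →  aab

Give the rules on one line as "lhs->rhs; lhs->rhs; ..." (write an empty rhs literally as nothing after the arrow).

ba->; bb->

  | abbabb => aabb => aa
  | bba => a
  | abaabba => aabba => aaa
  | babb => bb => ε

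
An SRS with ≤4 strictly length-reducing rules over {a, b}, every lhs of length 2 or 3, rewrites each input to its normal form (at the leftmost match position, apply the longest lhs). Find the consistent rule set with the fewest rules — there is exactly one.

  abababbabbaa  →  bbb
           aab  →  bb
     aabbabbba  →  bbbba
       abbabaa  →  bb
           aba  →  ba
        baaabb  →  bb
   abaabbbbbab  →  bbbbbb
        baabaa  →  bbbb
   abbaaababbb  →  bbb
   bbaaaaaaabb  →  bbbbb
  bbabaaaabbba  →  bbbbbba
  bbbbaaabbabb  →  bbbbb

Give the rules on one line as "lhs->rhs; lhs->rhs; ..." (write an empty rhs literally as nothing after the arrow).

aa->b; ab->b; bab->

  | abababbabbaa => bababbabbaa => abbabbaa => bbabbaa => bbaa => bbb
  | aab => bb
  | aabbabbba => bbbabbba => bbbba
  | abbabaa => bbabaa => baa => bb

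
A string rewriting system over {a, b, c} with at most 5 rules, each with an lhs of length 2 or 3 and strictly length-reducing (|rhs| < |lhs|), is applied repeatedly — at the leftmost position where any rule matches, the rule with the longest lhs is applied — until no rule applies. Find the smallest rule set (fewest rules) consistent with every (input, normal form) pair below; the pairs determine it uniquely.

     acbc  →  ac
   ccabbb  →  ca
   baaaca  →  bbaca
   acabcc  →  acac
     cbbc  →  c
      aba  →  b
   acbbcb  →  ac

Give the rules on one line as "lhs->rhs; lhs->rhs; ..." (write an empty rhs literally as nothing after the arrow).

aa->b; ab->a; cb->c; cc->c

  | acbc => acc => ac
  | ccabbb => cabbb => cabb => cab => ca
  | baaaca => bbaca
  | acabcc => acacc => acac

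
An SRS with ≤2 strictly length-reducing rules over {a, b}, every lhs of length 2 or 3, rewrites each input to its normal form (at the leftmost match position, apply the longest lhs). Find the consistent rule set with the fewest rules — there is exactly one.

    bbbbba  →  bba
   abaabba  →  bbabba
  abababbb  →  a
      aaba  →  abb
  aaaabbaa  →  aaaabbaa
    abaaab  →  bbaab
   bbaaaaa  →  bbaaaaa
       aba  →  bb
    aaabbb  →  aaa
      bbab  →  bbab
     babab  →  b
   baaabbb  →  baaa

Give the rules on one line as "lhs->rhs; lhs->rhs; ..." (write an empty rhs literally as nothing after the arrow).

aba->bb; bbb->

  | bbbbba => bba
  | abaabba => bbabba
  | abababbb => bbbabbb => abbb => a
  | aaba => abb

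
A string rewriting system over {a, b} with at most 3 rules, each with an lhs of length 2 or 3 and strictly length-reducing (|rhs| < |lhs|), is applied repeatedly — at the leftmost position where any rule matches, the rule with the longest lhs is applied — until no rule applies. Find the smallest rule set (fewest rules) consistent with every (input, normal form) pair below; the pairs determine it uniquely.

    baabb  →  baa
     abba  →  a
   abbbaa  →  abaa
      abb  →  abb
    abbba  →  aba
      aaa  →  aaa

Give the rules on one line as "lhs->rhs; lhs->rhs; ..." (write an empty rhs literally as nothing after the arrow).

aab->aa; bba->; bbb->b

  | baabb => baab => baa
  | abba => a
  | abbbaa => abaa
  | abb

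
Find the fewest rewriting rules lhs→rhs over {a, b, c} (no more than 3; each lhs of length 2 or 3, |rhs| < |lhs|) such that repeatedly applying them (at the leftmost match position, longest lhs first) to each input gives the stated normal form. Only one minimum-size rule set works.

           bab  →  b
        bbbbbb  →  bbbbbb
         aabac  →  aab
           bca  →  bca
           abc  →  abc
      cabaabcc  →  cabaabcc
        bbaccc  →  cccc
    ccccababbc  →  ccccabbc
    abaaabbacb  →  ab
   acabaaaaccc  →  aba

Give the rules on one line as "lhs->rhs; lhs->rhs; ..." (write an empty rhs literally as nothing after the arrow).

ac->; bab->b; bba->c

  | bab => b
  | bbbbbb
  | aabac => aab
  | bca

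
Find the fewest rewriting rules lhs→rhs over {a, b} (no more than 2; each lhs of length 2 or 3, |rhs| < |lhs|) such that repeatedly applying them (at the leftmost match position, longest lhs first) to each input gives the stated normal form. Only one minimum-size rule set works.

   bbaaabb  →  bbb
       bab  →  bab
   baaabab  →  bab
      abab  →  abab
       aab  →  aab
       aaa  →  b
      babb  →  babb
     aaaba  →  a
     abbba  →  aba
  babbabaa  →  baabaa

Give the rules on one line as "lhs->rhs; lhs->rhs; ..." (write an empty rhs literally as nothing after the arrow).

  | bbaaabb => aaabb => bbb
  | bab
  | baaabab => bbbab => bab
  | abab

aaa->b; bba->a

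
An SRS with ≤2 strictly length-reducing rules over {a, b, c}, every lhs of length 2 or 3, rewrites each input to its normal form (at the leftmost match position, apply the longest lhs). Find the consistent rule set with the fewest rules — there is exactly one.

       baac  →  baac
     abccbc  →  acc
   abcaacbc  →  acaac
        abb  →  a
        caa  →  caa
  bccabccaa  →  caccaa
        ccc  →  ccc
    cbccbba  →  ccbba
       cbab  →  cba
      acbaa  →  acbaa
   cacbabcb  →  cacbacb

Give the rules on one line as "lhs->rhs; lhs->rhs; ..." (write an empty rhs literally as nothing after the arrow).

ab->a; bc->

  | baac
  | abccbc => accbc => acc
  | abcaacbc => acaacbc => acaac
  | abb => ab => a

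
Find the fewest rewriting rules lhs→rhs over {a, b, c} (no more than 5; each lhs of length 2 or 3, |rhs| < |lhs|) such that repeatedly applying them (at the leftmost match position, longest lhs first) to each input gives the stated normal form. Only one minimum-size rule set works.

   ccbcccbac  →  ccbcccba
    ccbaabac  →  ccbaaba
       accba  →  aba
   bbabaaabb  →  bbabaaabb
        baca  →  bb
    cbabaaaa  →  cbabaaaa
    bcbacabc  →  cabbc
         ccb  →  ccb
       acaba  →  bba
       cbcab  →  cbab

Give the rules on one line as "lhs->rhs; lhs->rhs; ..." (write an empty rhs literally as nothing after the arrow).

  | ccbcccbac => ccbcccba
  | ccbaabac => ccbaaba
  | accba => acba => aba
  | bbabaaabb

ac->a; aca->b; bca->ba; bcb->ca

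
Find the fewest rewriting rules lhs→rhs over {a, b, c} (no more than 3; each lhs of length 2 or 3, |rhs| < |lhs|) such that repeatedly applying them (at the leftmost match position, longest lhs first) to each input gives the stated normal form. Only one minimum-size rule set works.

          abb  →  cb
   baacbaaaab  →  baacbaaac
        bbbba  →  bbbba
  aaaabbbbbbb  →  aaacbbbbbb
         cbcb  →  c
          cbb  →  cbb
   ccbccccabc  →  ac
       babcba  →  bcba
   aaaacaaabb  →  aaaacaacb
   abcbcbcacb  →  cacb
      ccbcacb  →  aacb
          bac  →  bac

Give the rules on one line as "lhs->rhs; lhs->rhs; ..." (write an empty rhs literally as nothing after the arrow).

ab->c; cbc->a; cc->c

  | abb => cb
  | baacbaaaab => baacbaaac
  | bbbba
  | aaaabbbbbbb => aaacbbbbbb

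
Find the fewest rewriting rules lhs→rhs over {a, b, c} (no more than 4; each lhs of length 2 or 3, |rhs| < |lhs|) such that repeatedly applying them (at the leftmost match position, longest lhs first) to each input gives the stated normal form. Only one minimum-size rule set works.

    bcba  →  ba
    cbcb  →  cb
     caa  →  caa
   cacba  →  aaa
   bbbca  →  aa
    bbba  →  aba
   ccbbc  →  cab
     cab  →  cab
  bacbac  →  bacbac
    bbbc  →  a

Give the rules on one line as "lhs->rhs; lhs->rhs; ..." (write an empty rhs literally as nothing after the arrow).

bb->a; bc->; cac->ab

  | bcba => ba
  | cbcb => cb
  | caa
  | cacba => abba => aaa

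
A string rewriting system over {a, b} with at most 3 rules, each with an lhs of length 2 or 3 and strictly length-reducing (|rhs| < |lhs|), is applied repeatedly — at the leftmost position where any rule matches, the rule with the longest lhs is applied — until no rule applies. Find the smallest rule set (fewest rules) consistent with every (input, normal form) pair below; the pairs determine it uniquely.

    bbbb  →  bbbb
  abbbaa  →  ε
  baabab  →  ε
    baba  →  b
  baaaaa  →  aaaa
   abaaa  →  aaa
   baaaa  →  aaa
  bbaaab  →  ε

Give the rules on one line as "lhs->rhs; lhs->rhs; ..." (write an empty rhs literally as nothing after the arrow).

  | bbbb
  | abbbaa => bbaa => ba => ε
  | baabab => abab => ab => ε
  | baba => bba => b

ab->; ba->; bab->bb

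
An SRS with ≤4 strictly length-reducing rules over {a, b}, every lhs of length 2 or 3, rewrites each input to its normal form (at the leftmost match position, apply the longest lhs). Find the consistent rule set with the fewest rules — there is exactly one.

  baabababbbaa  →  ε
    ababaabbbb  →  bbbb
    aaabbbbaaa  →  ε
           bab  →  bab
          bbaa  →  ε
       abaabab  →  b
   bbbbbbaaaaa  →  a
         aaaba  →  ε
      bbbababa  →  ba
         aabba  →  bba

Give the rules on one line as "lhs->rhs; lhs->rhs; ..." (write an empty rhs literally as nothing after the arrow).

  | baabababbbaa => aabababbbaa => bababbbaa => baabbbaa => aabbbaa => bbbaa => bbaa => baa => aa => ε
  | ababaabbbb => aabaabbbb => baabbbb => aabbbb => bbbb
  | aaabbbbaaa => abbbbaaa => abbbaaa => abbaaa => abaaa => aaaa => aa => ε
  | bab

aa->; aba->aa; baa->aa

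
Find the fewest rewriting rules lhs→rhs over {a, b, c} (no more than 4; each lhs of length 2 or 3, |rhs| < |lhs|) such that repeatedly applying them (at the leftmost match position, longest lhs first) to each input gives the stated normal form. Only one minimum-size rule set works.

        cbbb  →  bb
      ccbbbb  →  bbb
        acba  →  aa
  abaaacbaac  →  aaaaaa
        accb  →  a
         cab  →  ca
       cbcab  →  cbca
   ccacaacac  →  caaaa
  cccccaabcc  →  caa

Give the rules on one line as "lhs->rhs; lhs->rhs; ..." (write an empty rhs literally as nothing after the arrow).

ab->a; ac->a; cbb->b; cc->c

  | cbbb => bb
  | ccbbbb => cbbbb => bbb
  | acba => aba => aa
  | abaaacbaac => aaaacbaac => aaaabaac => aaaaaac => aaaaaa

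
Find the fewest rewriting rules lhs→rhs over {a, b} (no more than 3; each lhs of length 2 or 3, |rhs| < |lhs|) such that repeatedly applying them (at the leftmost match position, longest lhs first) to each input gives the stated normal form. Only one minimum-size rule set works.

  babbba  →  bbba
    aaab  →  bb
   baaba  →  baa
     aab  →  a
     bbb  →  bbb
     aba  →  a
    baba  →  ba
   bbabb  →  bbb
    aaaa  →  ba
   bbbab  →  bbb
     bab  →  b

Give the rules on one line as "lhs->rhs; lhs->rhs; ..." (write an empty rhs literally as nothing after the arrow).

  | babbba => bbba
  | aaab => bb
  | baaba => baa
  | aab => a

aaa->b; ab->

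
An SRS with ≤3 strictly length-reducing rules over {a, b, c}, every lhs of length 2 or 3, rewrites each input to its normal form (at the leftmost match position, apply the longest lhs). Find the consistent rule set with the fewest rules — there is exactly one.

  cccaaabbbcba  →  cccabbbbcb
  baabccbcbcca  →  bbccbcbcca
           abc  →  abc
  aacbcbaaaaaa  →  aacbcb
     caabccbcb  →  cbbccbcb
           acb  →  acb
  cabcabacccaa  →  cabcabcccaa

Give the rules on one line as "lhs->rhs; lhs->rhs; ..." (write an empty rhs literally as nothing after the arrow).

aab->bb; ba->b

  | cccaaabbbcba => cccabbbbcba => cccabbbbcb
  | baabccbcbcca => babccbcbcca => bbccbcbcca
  | abc
  | aacbcbaaaaaa => aacbcbaaaaa => aacbcbaaaa => aacbcbaaa => aacbcbaa => aacbcba => aacbcb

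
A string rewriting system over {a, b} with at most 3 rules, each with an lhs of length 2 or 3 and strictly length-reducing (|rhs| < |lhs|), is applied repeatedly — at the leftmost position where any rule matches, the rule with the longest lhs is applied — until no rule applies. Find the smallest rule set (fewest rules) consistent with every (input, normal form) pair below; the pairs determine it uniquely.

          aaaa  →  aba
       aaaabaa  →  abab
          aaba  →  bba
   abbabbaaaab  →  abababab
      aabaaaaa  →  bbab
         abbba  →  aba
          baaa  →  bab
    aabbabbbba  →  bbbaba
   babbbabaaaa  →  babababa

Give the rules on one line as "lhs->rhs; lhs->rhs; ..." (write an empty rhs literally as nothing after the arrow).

aa->b; aaa->ab; abb->ab

  | aaaa => aba
  | aaaabaa => ababaa => ababb => abab
  | aaba => bba
  | abbabbaaaab => ababbaaaab => ababaaaab => abababab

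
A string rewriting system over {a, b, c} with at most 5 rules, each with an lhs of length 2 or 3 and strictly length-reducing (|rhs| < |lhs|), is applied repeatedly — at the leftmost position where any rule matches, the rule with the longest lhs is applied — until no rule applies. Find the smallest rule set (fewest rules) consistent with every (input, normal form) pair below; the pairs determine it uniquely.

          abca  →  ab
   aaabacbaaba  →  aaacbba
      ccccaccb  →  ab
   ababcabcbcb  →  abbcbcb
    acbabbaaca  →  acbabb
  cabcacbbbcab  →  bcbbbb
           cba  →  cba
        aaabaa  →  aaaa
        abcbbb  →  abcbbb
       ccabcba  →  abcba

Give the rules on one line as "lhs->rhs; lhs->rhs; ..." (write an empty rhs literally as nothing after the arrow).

  | abca => ab
  | aaabacbaaba => aaacbaaba => aaacbba
  | ccccaccb => ccaccb => accb => ab
  | ababcabcbcb => abcabcbcb => abbcbcb

aba->a; baa->b; ca->; cc->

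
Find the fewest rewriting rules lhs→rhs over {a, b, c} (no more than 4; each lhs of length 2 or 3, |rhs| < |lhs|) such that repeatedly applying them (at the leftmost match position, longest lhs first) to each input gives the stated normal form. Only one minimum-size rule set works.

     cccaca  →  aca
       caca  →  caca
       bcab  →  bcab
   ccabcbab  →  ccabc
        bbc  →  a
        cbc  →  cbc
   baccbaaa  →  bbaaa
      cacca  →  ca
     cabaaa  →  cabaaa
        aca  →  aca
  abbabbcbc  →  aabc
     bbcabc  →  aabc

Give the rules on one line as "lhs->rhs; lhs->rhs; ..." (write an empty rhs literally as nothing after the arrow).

  | cccaca => aca
  | caca
  | bcab
  | ccabcbab => ccabc

acc->; bab->; bbc->a; ccc->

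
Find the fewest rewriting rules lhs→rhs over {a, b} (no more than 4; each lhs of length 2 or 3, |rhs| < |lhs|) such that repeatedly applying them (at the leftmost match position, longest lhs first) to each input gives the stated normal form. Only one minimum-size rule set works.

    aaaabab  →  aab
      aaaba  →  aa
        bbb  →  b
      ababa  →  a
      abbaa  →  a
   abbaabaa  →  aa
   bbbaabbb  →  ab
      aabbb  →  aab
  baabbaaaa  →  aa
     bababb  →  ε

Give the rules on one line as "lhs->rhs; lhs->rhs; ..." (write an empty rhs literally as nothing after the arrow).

  | aaaabab => aaabab => aabab => aab
  | aaaba => aaba => aa
  | bbb => b
  | ababa => aba => a

aaa->aa; ba->; bb->; bba->b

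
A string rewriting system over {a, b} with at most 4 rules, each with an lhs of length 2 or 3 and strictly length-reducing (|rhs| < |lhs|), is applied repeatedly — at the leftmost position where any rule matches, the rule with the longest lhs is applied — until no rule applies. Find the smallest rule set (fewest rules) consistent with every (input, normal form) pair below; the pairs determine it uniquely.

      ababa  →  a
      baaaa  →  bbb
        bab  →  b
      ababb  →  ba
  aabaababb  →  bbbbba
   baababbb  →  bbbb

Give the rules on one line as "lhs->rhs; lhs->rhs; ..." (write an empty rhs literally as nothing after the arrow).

aa->b; ab->; abb->ba

  | ababa => aba => a
  | baaaa => bbaa => bbb
  | bab => b
  | ababb => abb => ba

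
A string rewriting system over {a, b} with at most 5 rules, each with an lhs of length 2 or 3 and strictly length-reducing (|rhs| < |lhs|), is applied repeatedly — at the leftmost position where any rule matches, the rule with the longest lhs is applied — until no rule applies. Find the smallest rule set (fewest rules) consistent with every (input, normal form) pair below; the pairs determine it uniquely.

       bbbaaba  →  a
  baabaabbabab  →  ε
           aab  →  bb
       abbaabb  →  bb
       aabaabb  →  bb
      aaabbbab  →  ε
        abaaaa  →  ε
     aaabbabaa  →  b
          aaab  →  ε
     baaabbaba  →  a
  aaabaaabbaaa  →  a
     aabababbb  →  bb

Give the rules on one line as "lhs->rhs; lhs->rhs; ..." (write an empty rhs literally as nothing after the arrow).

  | bbbaaba => bbabba => babba => abba => ba => a
  | baabaabbabab => abbaabbabab => baabbabab => abbbabab => bbabab => babab => abab => ab => ε
  | aab => bb
  | abbaabb => baabb => abbb => bb

aa->b; ab->; ba->a; baa->ab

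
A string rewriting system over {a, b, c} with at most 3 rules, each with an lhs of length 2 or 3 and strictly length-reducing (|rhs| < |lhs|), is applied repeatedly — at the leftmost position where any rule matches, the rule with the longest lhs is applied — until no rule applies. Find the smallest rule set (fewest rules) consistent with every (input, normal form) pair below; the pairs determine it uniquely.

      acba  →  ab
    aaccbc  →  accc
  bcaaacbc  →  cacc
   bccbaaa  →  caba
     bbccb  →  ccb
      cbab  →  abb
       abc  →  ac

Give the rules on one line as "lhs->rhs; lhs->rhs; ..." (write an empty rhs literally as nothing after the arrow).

  | acba => aab => ab
  | aaccbc => accbc => accc
  | bcaaacbc => caaacbc => caacbc => cacbc => cacc
  | bccbaaa => ccbaaa => cabaa => caba

aa->a; bc->c; cba->ab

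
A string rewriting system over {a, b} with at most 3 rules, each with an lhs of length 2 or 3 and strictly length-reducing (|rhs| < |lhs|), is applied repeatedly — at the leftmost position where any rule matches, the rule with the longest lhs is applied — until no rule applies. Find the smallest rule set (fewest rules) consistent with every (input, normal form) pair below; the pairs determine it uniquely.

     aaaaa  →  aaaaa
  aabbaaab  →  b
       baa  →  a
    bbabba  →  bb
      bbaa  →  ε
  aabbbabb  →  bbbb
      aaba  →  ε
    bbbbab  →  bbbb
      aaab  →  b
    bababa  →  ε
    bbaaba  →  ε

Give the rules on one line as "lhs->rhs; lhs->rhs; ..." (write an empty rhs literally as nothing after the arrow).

ab->b; ba->

  | aaaaa
  | aabbaaab => abbaaab => bbaaab => baab => ab => b
  | baa => a
  | bbabba => bbba => bb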